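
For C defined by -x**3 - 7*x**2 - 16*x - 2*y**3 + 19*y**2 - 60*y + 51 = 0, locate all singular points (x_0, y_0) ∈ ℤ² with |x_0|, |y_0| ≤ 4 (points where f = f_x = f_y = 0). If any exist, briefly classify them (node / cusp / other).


Singular points: {(-2, 3)}; classification: node.

Compute partial derivatives:
  f_x = -3*x**2 - 14*x - 16.
  f_y = -6*y**2 + 38*y - 60.
Scan x_0 ∈ {−4, ..., 4}. For each x_0, f_y(x_0, y) is a polynomial in y; find its integer roots y ∈ {−4, ..., 4}, then test f_x and f at those candidates.
  x = -4: f_y(-4, y) = -6*y**2 + 38*y - 60; vanishes at y ∈ {3}. (-4, 3): f_x = -8 ≠ 0.
  x = -3: f_y(-3, y) = -6*y**2 + 38*y - 60; vanishes at y ∈ {3}. (-3, 3): f_x = -1 ≠ 0.
  x = -2: f_y(-2, y) = -6*y**2 + 38*y - 60; vanishes at y ∈ {3}. (-2, 3): f_x = 0, f = 0 — SINGULAR.
  x = -1: f_y(-1, y) = -6*y**2 + 38*y - 60; vanishes at y ∈ {3}. (-1, 3): f_x = -5 ≠ 0.
  x = 0: f_y(0, y) = -6*y**2 + 38*y - 60; vanishes at y ∈ {3}. (0, 3): f_x = -16 ≠ 0.
  x = 1: f_y(1, y) = -6*y**2 + 38*y - 60; vanishes at y ∈ {3}. (1, 3): f_x = -33 ≠ 0.
  x = 2: f_y(2, y) = -6*y**2 + 38*y - 60; vanishes at y ∈ {3}. (2, 3): f_x = -56 ≠ 0.
  x = 3: f_y(3, y) = -6*y**2 + 38*y - 60; vanishes at y ∈ {3}. (3, 3): f_x = -85 ≠ 0.
  x = 4: f_y(4, y) = -6*y**2 + 38*y - 60; vanishes at y ∈ {3}. (4, 3): f_x = -120 ≠ 0.
Only singular point on the grid: (-2, 3).
Classify: substitute x = -2 + u, y = 3 + v and expand: f = -u**3 - u**2 - 2*v**3 + v**2.
No constant or linear terms (consistent with a singular point). Quadratic part: -u**2 + v**2. Cubic part: -u**3 - 2*v**3.
The quadratic part v**2 - u**2 = (v − u)(v + u) splits into two distinct linear factors, so there are two distinct tangent lines y − 3 = ±(x − -2) — this is a node (ordinary double point).
Classification: node.


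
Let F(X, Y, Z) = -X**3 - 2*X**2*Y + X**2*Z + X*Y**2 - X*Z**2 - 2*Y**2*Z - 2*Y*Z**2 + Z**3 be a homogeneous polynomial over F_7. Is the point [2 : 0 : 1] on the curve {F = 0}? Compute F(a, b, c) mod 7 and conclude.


F(2,0,1) ≡ 2 (mod 7); P is NOT on the curve.

Evaluate F(2, 0, 1) term-by-term (mod 7).
  -X**3 ↦ -1·8·1·1 = -8
  -2*X**2*Y ↦ -2·4·0·1 = 0
  X**2*Z ↦ 1·4·1·1 = 4
  X*Y**2 ↦ 1·2·0·1 = 0
  -X*Z**2 ↦ -1·2·1·1 = -2
  -2*Y**2*Z ↦ -2·1·0·1 = 0
  -2*Y*Z**2 ↦ -2·1·0·1 = 0
  Z**3 ↦ 1·1·1·1 = 1
Sum: F(2, 0, 1) = (-8) + (0) + (4) + (0) + (-2) + (0) + (0) + (1) = -5.
Reducing mod 7: -5 ≡ 2 (mod 7).
Since F(a, b, c) ≡ 2 ≠ 0 (mod 7), P does NOT lie on the curve.


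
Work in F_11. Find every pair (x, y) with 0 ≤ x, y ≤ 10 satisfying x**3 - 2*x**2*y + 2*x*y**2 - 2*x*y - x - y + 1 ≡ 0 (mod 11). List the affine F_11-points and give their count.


Affine F_11-points: {(0, 1), (3, 8), (3, 9), (4, 2), (4, 10), (5, 0), (5, 5), (6, 9), (6, 10), (9, 9), (10, 6), (10, 10)}; count = 12.

For each of the 121 pairs (x, y) ∈ F_11², evaluate f(x, y) mod 11. Record the zeros.
  x = 0: [0↦1, 1↦0, 2↦10, 3↦9, 4↦8, 5↦7, 6↦6, 7↦5, 8↦4, 9↦3, 10↦2]  zeros at y ∈ {1}
  x = 1: [0↦1, 1↦9, 2↦10, 3↦4, 4↦2, 5↦4, 6↦10, 7↦9, 8↦1, 9↦8, 10↦8]  zeros at y ∈ ∅
  x = 2: [0↦7, 1↦9, 2↦8, 3↦4, 4↦8, 5↦9, 6↦7, 7↦2, 8↦5, 9↦5, 10↦2]  zeros at y ∈ ∅
  x = 3: [0↦3, 1↦6, 2↦10, 3↦4, 4↦10, 5↦6, 6↦3, 7↦1, 8↦0, 9↦0, 10↦1]  zeros at y ∈ {8, 9}
  x = 4: [0↦6, 1↦6, 2↦0, 3↦10, 4↦3, 5↦1, 6↦4, 7↦1, 8↦3, 9↦10, 10↦0]  zeros at y ∈ {2, 10}
  x = 5: [0↦0, 1↦4, 2↦6, 3↦6, 4↦4, 5↦0, 6↦5, 7↦8, 8↦9, 9↦8, 10↦5]  zeros at y ∈ {0, 5}
  x = 6: [0↦2, 1↦6, 2↦1, 3↦9, 4↦8, 5↦9, 6↦1, 7↦6, 8↦2, 9↦0, 10↦0]  zeros at y ∈ {9, 10}
  x = 7: [0↦7, 1↦7, 2↦2, 3↦3, 4↦10, 5↦1, 6↦9, 7↦1, 8↦10, 9↦3, 10↦2]  zeros at y ∈ ∅
  x = 8: [0↦10, 1↦2, 2↦4, 3↦5, 4↦5, 5↦4, 6↦2, 7↦10, 8↦6, 9↦1, 10↦6]  zeros at y ∈ ∅
  x = 9: [0↦6, 1↦8, 2↦2, 3↦10, 4↦10, 5↦2, 6↦8, 7↦6, 8↦7, 9↦0, 10↦7]  zeros at y ∈ {9}
  x = 10: [0↦1, 1↦9, 2↦2, 3↦2, 4↦9, 5↦1, 6↦0, 7↦6, 8↦8, 9↦6, 10↦0]  zeros at y ∈ {6, 10}
Collecting zeros: affine points = {(0, 1), (3, 8), (3, 9), (4, 2), (4, 10), (5, 0), (5, 5), (6, 9), (6, 10), (9, 9), (10, 6), (10, 10)}.
Total count |C(F_11)_aff| = 12.


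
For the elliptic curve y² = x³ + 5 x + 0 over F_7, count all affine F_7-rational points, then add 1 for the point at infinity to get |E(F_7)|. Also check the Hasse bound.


Affine points = {(0, 0), (2, 2), (2, 5), (3, 0), (4, 0), (6, 1), (6, 6)}; affine count = 7; |E(F_7)| = 8.

Discriminant check: Δ ∝ 4a³ + 27b² = 4·5³ + 27·0² = 4·125 + 27·0 ≡ 3 (mod 7). Nonzero ⇒ E is nonsingular.
For each x ∈ F_7, compute rhs = x³ + 5·x + 0 mod 7, then count y ∈ F_7 with y² ≡ rhs.
  x = 0: rhs = 0, matching y values: 0 (1 points).
  x = 1: rhs = 6, matching y values: none (0 points).
  x = 2: rhs = 4, matching y values: 2, 5 (2 points).
  x = 3: rhs = 0, matching y values: 0 (1 points).
  x = 4: rhs = 0, matching y values: 0 (1 points).
  x = 5: rhs = 3, matching y values: none (0 points).
  x = 6: rhs = 1, matching y values: 1, 6 (2 points).
Total affine count: 7.
Full point count |E(F_7)| = 7 + 1 = 8.
Hasse bound: |8 − (7+1)| = |0| = 0 ≤ 2√7 ≈ 5.2915 ✓.


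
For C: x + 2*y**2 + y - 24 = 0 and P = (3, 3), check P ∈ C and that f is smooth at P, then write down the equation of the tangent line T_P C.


Tangent line at P: x + 13*y - 42 = 0.

Step 1: f(3, 3) = 0, so P lies on C.
Step 2: partial derivatives
  f_x(x, y) = 1, f_y(x, y) = 4*y + 1.
  f_x(P) = 1, f_y(P) = 13 (gradient nonzero, so P is smooth).
Step 3: tangent line at P: 1·(x − 3) + 13·(y − 3) = 0.
Expanding: x + 13*y - 42 = 0.


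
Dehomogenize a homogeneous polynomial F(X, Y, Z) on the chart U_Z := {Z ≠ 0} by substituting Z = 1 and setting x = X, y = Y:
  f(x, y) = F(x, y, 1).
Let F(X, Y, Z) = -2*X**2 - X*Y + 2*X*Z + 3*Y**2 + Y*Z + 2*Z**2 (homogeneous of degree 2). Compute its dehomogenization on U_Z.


f(x, y) = -2*x**2 - x*y + 2*x + 3*y**2 + y + 2

On U_Z we set Z = 1. Each monomial c·X^i·Y^j·Z^k in F becomes c·x^i·y^j·1^k = c·x^i·y^j.
Substituting Z = 1: F(X, Y, 1) = -2*x**2 - x*y + 2*x + 3*y**2 + y + 2.
Note: deg(f) ≤ deg(F) = 2; strict inequality happens when F is divisible by Z (lost terms).


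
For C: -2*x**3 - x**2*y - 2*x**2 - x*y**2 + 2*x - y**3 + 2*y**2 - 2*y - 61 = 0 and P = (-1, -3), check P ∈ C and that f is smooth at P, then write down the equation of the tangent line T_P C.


Tangent line at P: -15*x - 48*y - 159 = 0.

Step 1: f(-1, -3) = 0, so P lies on C.
Step 2: partial derivatives
  f_x(x, y) = -6*x**2 - 2*x*y - 4*x - y**2 + 2, f_y(x, y) = -x**2 - 2*x*y - 3*y**2 + 4*y - 2.
  f_x(P) = -15, f_y(P) = -48 (gradient nonzero, so P is smooth).
Step 3: tangent line at P: -15·(x − -1) + -48·(y − -3) = 0.
Expanding: -15*x - 48*y - 159 = 0.


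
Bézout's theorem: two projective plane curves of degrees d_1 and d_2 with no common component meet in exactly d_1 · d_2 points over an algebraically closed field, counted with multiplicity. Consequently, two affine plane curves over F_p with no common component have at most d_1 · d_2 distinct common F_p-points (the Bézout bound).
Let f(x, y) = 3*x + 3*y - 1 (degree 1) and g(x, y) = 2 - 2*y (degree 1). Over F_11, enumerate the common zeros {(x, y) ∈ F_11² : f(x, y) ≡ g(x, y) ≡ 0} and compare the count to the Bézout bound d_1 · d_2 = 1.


Common zeros: {(3, 1)}; count = 1; Bézout bound = 1.

deg(f) = 1, deg(g) = 1, so Bézout bound = 1.
Scan x ∈ F_11. For each x, list the y ∈ F_11 with f(x, y) ≡ 0 and those with g(x, y) ≡ 0 (mod 11); the common zeros in that column are the intersection.
  x = 0: f ≡ 0 at y ∈ {4}; g ≡ 0 at y ∈ {1}; common: ∅.
  x = 1: f ≡ 0 at y ∈ {3}; g ≡ 0 at y ∈ {1}; common: ∅.
  x = 2: f ≡ 0 at y ∈ {2}; g ≡ 0 at y ∈ {1}; common: ∅.
  x = 3: f ≡ 0 at y ∈ {1}; g ≡ 0 at y ∈ {1}; common: {1}.
  x = 4: f ≡ 0 at y ∈ {0}; g ≡ 0 at y ∈ {1}; common: ∅.
  x = 5: f ≡ 0 at y ∈ {10}; g ≡ 0 at y ∈ {1}; common: ∅.
  x = 6: f ≡ 0 at y ∈ {9}; g ≡ 0 at y ∈ {1}; common: ∅.
  x = 7: f ≡ 0 at y ∈ {8}; g ≡ 0 at y ∈ {1}; common: ∅.
  x = 8: f ≡ 0 at y ∈ {7}; g ≡ 0 at y ∈ {1}; common: ∅.
  x = 9: f ≡ 0 at y ∈ {6}; g ≡ 0 at y ∈ {1}; common: ∅.
  x = 10: f ≡ 0 at y ∈ {5}; g ≡ 0 at y ∈ {1}; common: ∅.
Collecting: common zeros = {(3, 1)}, so the count is 1.
Comparison with the Bézout bound: 1 ≤ 1 = deg(f)·deg(g), as expected for curves with no common component (the bound is attained).


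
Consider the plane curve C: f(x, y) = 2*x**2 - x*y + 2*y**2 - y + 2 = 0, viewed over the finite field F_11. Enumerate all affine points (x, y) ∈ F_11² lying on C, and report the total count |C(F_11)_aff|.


Affine F_11-points: {(1, 5), (1, 7), (5, 6), (5, 8), (7, 5), (7, 10), (8, 3), (8, 7), (9, 6), (9, 10), (10, 3), (10, 8)}; count = 12.

For each of the 121 pairs (x, y) ∈ F_11², evaluate f(x, y) mod 11. Record the zeros.
  x = 0: [0↦2, 1↦3, 2↦8, 3↦6, 4↦8, 5↦3, 6↦2, 7↦5, 8↦1, 9↦1, 10↦5]  zeros at y ∈ ∅
  x = 1: [0↦4, 1↦4, 2↦8, 3↦5, 4↦6, 5↦0, 6↦9, 7↦0, 8↦6, 9↦5, 10↦8]  zeros at y ∈ {5, 7}
  x = 2: [0↦10, 1↦9, 2↦1, 3↦8, 4↦8, 5↦1, 6↦9, 7↦10, 8↦4, 9↦2, 10↦4]  zeros at y ∈ ∅
  x = 3: [0↦9, 1↦7, 2↦9, 3↦4, 4↦3, 5↦6, 6↦2, 7↦2, 8↦6, 9↦3, 10↦4]  zeros at y ∈ ∅
  x = 4: [0↦1, 1↦9, 2↦10, 3↦4, 4↦2, 5↦4, 6↦10, 7↦9, 8↦1, 9↦8, 10↦8]  zeros at y ∈ ∅
  x = 5: [0↦8, 1↦4, 2↦4, 3↦8, 4↦5, 5↦6, 6↦0, 7↦9, 8↦0, 9↦6, 10↦5]  zeros at y ∈ {6, 8}
  x = 6: [0↦8, 1↦3, 2↦2, 3↦5, 4↦1, 5↦1, 6↦5, 7↦2, 8↦3, 9↦8, 10↦6]  zeros at y ∈ ∅
  x = 7: [0↦1, 1↦6, 2↦4, 3↦6, 4↦1, 5↦0, 6↦3, 7↦10, 8↦10, 9↦3, 10↦0]  zeros at y ∈ {5, 10}
  x = 8: [0↦9, 1↦2, 2↦10, 3↦0, 4↦5, 5↦3, 6↦5, 7↦0, 8↦10, 9↦2, 10↦9]  zeros at y ∈ {3, 7}
  x = 9: [0↦10, 1↦2, 2↦9, 3↦9, 4↦2, 5↦10, 6↦0, 7↦5, 8↦3, 9↦5, 10↦0]  zeros at y ∈ {6, 10}
  x = 10: [0↦4, 1↦6, 2↦1, 3↦0, 4↦3, 5↦10, 6↦10, 7↦3, 8↦0, 9↦1, 10↦6]  zeros at y ∈ {3, 8}
Collecting zeros: affine points = {(1, 5), (1, 7), (5, 6), (5, 8), (7, 5), (7, 10), (8, 3), (8, 7), (9, 6), (9, 10), (10, 3), (10, 8)}.
Total count |C(F_11)_aff| = 12.


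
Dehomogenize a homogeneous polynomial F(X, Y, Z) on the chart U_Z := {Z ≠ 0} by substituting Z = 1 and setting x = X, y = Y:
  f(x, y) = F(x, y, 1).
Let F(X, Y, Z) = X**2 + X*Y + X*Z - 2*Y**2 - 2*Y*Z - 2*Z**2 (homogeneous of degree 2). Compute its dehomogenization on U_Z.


f(x, y) = x**2 + x*y + x - 2*y**2 - 2*y - 2

On U_Z we set Z = 1. Each monomial c·X^i·Y^j·Z^k in F becomes c·x^i·y^j·1^k = c·x^i·y^j.
Substituting Z = 1: F(X, Y, 1) = x**2 + x*y + x - 2*y**2 - 2*y - 2.
Note: deg(f) ≤ deg(F) = 2; strict inequality happens when F is divisible by Z (lost terms).


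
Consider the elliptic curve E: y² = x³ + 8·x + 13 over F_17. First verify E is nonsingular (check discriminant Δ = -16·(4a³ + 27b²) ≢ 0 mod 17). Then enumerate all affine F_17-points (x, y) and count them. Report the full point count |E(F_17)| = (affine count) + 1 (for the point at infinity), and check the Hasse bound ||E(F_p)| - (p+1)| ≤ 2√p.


Affine points = {(0, 8), (0, 9), (3, 8), (3, 9), (5, 5), (5, 12), (7, 2), (7, 15), (9, 7), (9, 10), (11, 2), (11, 15), (12, 1), (12, 16), (13, 6), (13, 11), (14, 8), (14, 9), (16, 2), (16, 15)}; affine count = 20; |E(F_17)| = 21.

Discriminant check: Δ ∝ 4a³ + 27b² = 4·8³ + 27·13² = 4·512 + 27·169 ≡ 15 (mod 17). Nonzero ⇒ E is nonsingular.
For each x ∈ F_17, compute rhs = x³ + 8·x + 13 mod 17, then count y ∈ F_17 with y² ≡ rhs.
  x = 0: rhs = 13, matching y values: 8, 9 (2 points).
  x = 1: rhs = 5, matching y values: none (0 points).
  x = 2: rhs = 3, matching y values: none (0 points).
  x = 3: rhs = 13, matching y values: 8, 9 (2 points).
  x = 4: rhs = 7, matching y values: none (0 points).
  x = 5: rhs = 8, matching y values: 5, 12 (2 points).
  x = 6: rhs = 5, matching y values: none (0 points).
  x = 7: rhs = 4, matching y values: 2, 15 (2 points).
  x = 8: rhs = 11, matching y values: none (0 points).
  x = 9: rhs = 15, matching y values: 7, 10 (2 points).
  x = 10: rhs = 5, matching y values: none (0 points).
  x = 11: rhs = 4, matching y values: 2, 15 (2 points).
  x = 12: rhs = 1, matching y values: 1, 16 (2 points).
  x = 13: rhs = 2, matching y values: 6, 11 (2 points).
  x = 14: rhs = 13, matching y values: 8, 9 (2 points).
  x = 15: rhs = 6, matching y values: none (0 points).
  x = 16: rhs = 4, matching y values: 2, 15 (2 points).
Total affine count: 20.
Full point count |E(F_17)| = 20 + 1 = 21.
Hasse bound: |21 − (17+1)| = |3| = 3 ≤ 2√17 ≈ 8.2462 ✓.


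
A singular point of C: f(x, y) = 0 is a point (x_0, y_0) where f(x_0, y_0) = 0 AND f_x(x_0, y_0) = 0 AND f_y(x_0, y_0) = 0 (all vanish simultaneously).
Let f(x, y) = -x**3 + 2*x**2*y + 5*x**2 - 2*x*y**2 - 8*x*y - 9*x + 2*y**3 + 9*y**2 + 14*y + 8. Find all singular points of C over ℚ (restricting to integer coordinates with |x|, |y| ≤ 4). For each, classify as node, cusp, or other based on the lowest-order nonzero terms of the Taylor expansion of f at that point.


Singular points: {(1, -1)}; classification: cusp.

Compute partial derivatives:
  f_x = -3*x**2 + 4*x*y + 10*x - 2*y**2 - 8*y - 9.
  f_y = 2*x**2 - 4*x*y - 8*x + 6*y**2 + 18*y + 14.
Scan x_0 ∈ {−4, ..., 4}. For each x_0, f_y(x_0, y) is a polynomial in y; find its integer roots y ∈ {−4, ..., 4}, then test f_x and f at those candidates.
  x = -4: f_y(-4, y) = 6*y**2 + 34*y + 78; no integer root y with |y| ≤ 4.
  x = -3: f_y(-3, y) = 6*y**2 + 30*y + 56; no integer root y with |y| ≤ 4.
  x = -2: f_y(-2, y) = 6*y**2 + 26*y + 38; no integer root y with |y| ≤ 4.
  x = -1: f_y(-1, y) = 6*y**2 + 22*y + 24; no integer root y with |y| ≤ 4.
  x = 0: f_y(0, y) = 6*y**2 + 18*y + 14; no integer root y with |y| ≤ 4.
  x = 1: f_y(1, y) = 6*y**2 + 14*y + 8; vanishes at y ∈ {-1}. (1, -1): f_x = 0, f = 0 — SINGULAR.
  x = 2: f_y(2, y) = 6*y**2 + 10*y + 6; no integer root y with |y| ≤ 4.
  x = 3: f_y(3, y) = 6*y**2 + 6*y + 8; no integer root y with |y| ≤ 4.
  x = 4: f_y(4, y) = 6*y**2 + 2*y + 14; no integer root y with |y| ≤ 4.
Only singular point on the grid: (1, -1).
Classify: substitute x = 1 + u, y = -1 + v and expand: f = -u**3 + 2*u**2*v - 2*u*v**2 + 2*v**3 + v**2.
No constant or linear terms (consistent with a singular point). Quadratic part: v**2. Cubic part: -u**3 + 2*u**2*v - 2*u*v**2 + 2*v**3.
The quadratic part v**2 is a perfect square, so there is a single (double) tangent line v = 0, i.e. y = -1. Restricting the cubic part to that line (v = 0) leaves -u**3 ≠ 0, so f is not divisible by v and the branch is v² ≈ u**3 to lowest order — this is a cusp.
Classification: cusp.


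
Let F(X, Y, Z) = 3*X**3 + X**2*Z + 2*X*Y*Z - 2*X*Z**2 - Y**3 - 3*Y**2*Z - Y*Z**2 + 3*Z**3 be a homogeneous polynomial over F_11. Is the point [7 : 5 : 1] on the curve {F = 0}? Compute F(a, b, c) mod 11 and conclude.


F(7,5,1) ≡ 8 (mod 11); P is NOT on the curve.

Evaluate F(7, 5, 1) term-by-term (mod 11).
  3*X**3 ↦ 3·343·1·1 = 1029
  X**2*Z ↦ 1·49·1·1 = 49
  2*X*Y*Z ↦ 2·7·5·1 = 70
  -2*X*Z**2 ↦ -2·7·1·1 = -14
  -Y**3 ↦ -1·1·125·1 = -125
  -3*Y**2*Z ↦ -3·1·25·1 = -75
  -Y*Z**2 ↦ -1·1·5·1 = -5
  3*Z**3 ↦ 3·1·1·1 = 3
Sum: F(7, 5, 1) = (1029) + (49) + (70) + (-14) + (-125) + (-75) + (-5) + (3) = 932.
Reducing mod 11: 932 ≡ 8 (mod 11).
Since F(a, b, c) ≡ 8 ≠ 0 (mod 11), P does NOT lie on the curve.


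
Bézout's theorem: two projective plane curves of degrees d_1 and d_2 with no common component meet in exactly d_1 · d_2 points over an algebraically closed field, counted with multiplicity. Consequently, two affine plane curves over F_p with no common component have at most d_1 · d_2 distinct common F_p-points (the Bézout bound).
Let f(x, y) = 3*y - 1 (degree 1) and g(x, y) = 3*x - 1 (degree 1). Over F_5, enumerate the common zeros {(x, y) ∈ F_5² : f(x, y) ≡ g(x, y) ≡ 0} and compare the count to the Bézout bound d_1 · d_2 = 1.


Common zeros: {(2, 2)}; count = 1; Bézout bound = 1.

deg(f) = 1, deg(g) = 1, so Bézout bound = 1.
Scan x ∈ F_5. For each x, list the y ∈ F_5 with f(x, y) ≡ 0 and those with g(x, y) ≡ 0 (mod 5); the common zeros in that column are the intersection.
  x = 0: f ≡ 0 at y ∈ {2}; g ≡ 0 at y ∈ ∅; common: ∅.
  x = 1: f ≡ 0 at y ∈ {2}; g ≡ 0 at y ∈ ∅; common: ∅.
  x = 2: f ≡ 0 at y ∈ {2}; g ≡ 0 at y ∈ {0, 1, 2, 3, 4}; common: {2}.
  x = 3: f ≡ 0 at y ∈ {2}; g ≡ 0 at y ∈ ∅; common: ∅.
  x = 4: f ≡ 0 at y ∈ {2}; g ≡ 0 at y ∈ ∅; common: ∅.
Collecting: common zeros = {(2, 2)}, so the count is 1.
Comparison with the Bézout bound: 1 ≤ 1 = deg(f)·deg(g), as expected for curves with no common component (the bound is attained).


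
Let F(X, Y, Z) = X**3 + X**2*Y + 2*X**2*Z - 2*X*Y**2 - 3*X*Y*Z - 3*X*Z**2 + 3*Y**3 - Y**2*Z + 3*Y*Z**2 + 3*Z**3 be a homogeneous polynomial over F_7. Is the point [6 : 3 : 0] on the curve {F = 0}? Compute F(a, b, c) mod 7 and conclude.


F(6,3,0) ≡ 3 (mod 7); P is NOT on the curve.

Evaluate F(6, 3, 0) term-by-term (mod 7).
  X**3 ↦ 1·216·1·1 = 216
  X**2*Y ↦ 1·36·3·1 = 108
  2*X**2*Z ↦ 2·36·1·0 = 0
  -2*X*Y**2 ↦ -2·6·9·1 = -108
  -3*X*Y*Z ↦ -3·6·3·0 = 0
  -3*X*Z**2 ↦ -3·6·1·0 = 0
  3*Y**3 ↦ 3·1·27·1 = 81
  -Y**2*Z ↦ -1·1·9·0 = 0
  3*Y*Z**2 ↦ 3·1·3·0 = 0
  3*Z**3 ↦ 3·1·1·0 = 0
Sum: F(6, 3, 0) = (216) + (108) + (0) + (-108) + (0) + (0) + (81) + (0) + (0) + (0) = 297.
Reducing mod 7: 297 ≡ 3 (mod 7).
Since F(a, b, c) ≡ 3 ≠ 0 (mod 7), P does NOT lie on the curve.


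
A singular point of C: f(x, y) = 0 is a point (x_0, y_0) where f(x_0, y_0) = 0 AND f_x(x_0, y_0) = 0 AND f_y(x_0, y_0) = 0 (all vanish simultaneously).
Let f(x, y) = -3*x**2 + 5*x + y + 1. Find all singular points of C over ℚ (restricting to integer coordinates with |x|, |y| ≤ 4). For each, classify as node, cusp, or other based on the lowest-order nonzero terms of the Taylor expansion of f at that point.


No singular points in the scanned grid; C is smooth there.

Compute partial derivatives:
  f_x = 5 - 6*x.
  f_y = 1.
f_y = 1 is a nonzero constant, so f_y never vanishes: no point (x, y) can satisfy f = f_x = f_y = 0. In particular no (x, y) ∈ {−4, ..., 4}² is singular; the curve is smooth.


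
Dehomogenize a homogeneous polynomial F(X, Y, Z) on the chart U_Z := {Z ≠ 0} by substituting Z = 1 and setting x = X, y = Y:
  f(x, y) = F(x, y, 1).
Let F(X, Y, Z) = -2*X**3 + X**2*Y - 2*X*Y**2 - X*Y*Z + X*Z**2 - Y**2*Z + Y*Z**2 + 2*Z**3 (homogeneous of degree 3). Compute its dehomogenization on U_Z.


f(x, y) = -2*x**3 + x**2*y - 2*x*y**2 - x*y + x - y**2 + y + 2

On U_Z we set Z = 1. Each monomial c·X^i·Y^j·Z^k in F becomes c·x^i·y^j·1^k = c·x^i·y^j.
Substituting Z = 1: F(X, Y, 1) = -2*x**3 + x**2*y - 2*x*y**2 - x*y + x - y**2 + y + 2.
Note: deg(f) ≤ deg(F) = 3; strict inequality happens when F is divisible by Z (lost terms).


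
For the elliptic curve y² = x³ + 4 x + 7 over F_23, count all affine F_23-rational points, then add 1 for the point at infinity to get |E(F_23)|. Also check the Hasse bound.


Affine points = {(1, 9), (1, 14), (2, 0), (3, 0), (4, 8), (4, 15), (9, 6), (9, 17), (10, 9), (10, 14), (11, 5), (11, 18), (12, 9), (12, 14), (13, 5), (13, 18), (14, 1), (14, 22), (16, 2), (16, 21), (18, 0), (22, 5), (22, 18)}; affine count = 23; |E(F_23)| = 24.

Discriminant check: Δ ∝ 4a³ + 27b² = 4·4³ + 27·7² = 4·64 + 27·49 ≡ 15 (mod 23). Nonzero ⇒ E is nonsingular.
For each x ∈ F_23, compute rhs = x³ + 4·x + 7 mod 23, then count y ∈ F_23 with y² ≡ rhs.
  x = 0: rhs = 7, matching y values: none (0 points).
  x = 1: rhs = 12, matching y values: 9, 14 (2 points).
  x = 2: rhs = 0, matching y values: 0 (1 points).
  x = 3: rhs = 0, matching y values: 0 (1 points).
  x = 4: rhs = 18, matching y values: 8, 15 (2 points).
  x = 5: rhs = 14, matching y values: none (0 points).
  x = 6: rhs = 17, matching y values: none (0 points).
  x = 7: rhs = 10, matching y values: none (0 points).
  x = 8: rhs = 22, matching y values: none (0 points).
  x = 9: rhs = 13, matching y values: 6, 17 (2 points).
  x = 10: rhs = 12, matching y values: 9, 14 (2 points).
  x = 11: rhs = 2, matching y values: 5, 18 (2 points).
  x = 12: rhs = 12, matching y values: 9, 14 (2 points).
  x = 13: rhs = 2, matching y values: 5, 18 (2 points).
  x = 14: rhs = 1, matching y values: 1, 22 (2 points).
  x = 15: rhs = 15, matching y values: none (0 points).
  x = 16: rhs = 4, matching y values: 2, 21 (2 points).
  x = 17: rhs = 20, matching y values: none (0 points).
  x = 18: rhs = 0, matching y values: 0 (1 points).
  x = 19: rhs = 19, matching y values: none (0 points).
  x = 20: rhs = 14, matching y values: none (0 points).
  x = 21: rhs = 14, matching y values: none (0 points).
  x = 22: rhs = 2, matching y values: 5, 18 (2 points).
Total affine count: 23.
Full point count |E(F_23)| = 23 + 1 = 24.
Hasse bound: |24 − (23+1)| = |0| = 0 ≤ 2√23 ≈ 9.5917 ✓.


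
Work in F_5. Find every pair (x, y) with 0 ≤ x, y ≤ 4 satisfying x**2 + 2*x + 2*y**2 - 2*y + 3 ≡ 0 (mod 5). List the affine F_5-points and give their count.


Affine F_5-points: {(0, 3), (1, 2), (1, 4), (2, 2), (2, 4), (3, 3)}; count = 6.

For each of the 25 pairs (x, y) ∈ F_5², evaluate f(x, y) mod 5. Record the zeros.
  x = 0: [0↦3, 1↦3, 2↦2, 3↦0, 4↦2]  zeros at y ∈ {3}
  x = 1: [0↦1, 1↦1, 2↦0, 3↦3, 4↦0]  zeros at y ∈ {2, 4}
  x = 2: [0↦1, 1↦1, 2↦0, 3↦3, 4↦0]  zeros at y ∈ {2, 4}
  x = 3: [0↦3, 1↦3, 2↦2, 3↦0, 4↦2]  zeros at y ∈ {3}
  x = 4: [0↦2, 1↦2, 2↦1, 3↦4, 4↦1]  zeros at y ∈ ∅
Collecting zeros: affine points = {(0, 3), (1, 2), (1, 4), (2, 2), (2, 4), (3, 3)}.
Total count |C(F_5)_aff| = 6.


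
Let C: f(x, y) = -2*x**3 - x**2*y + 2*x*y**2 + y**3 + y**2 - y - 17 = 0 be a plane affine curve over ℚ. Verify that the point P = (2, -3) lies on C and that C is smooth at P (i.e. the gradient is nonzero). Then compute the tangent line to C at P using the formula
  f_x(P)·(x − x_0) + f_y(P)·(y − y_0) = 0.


Tangent line at P: 6*x - 8*y - 36 = 0.

Step 1: f(2, -3) = 0, so P lies on C.
Step 2: partial derivatives
  f_x(x, y) = -6*x**2 - 2*x*y + 2*y**2, f_y(x, y) = -x**2 + 4*x*y + 3*y**2 + 2*y - 1.
  f_x(P) = 6, f_y(P) = -8 (gradient nonzero, so P is smooth).
Step 3: tangent line at P: 6·(x − 2) + -8·(y − -3) = 0.
Expanding: 6*x - 8*y - 36 = 0.


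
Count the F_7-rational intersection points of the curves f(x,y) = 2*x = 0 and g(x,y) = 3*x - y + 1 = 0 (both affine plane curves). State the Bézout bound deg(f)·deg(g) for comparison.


Common zeros: {(0, 1)}; count = 1; Bézout bound = 1.

deg(f) = 1, deg(g) = 1, so Bézout bound = 1.
Scan x ∈ F_7. For each x, list the y ∈ F_7 with f(x, y) ≡ 0 and those with g(x, y) ≡ 0 (mod 7); the common zeros in that column are the intersection.
  x = 0: f ≡ 0 at y ∈ {0, 1, 2, 3, 4, 5, 6}; g ≡ 0 at y ∈ {1}; common: {1}.
  x = 1: f ≡ 0 at y ∈ ∅; g ≡ 0 at y ∈ {4}; common: ∅.
  x = 2: f ≡ 0 at y ∈ ∅; g ≡ 0 at y ∈ {0}; common: ∅.
  x = 3: f ≡ 0 at y ∈ ∅; g ≡ 0 at y ∈ {3}; common: ∅.
  x = 4: f ≡ 0 at y ∈ ∅; g ≡ 0 at y ∈ {6}; common: ∅.
  x = 5: f ≡ 0 at y ∈ ∅; g ≡ 0 at y ∈ {2}; common: ∅.
  x = 6: f ≡ 0 at y ∈ ∅; g ≡ 0 at y ∈ {5}; common: ∅.
Collecting: common zeros = {(0, 1)}, so the count is 1.
Comparison with the Bézout bound: 1 ≤ 1 = deg(f)·deg(g), as expected for curves with no common component (the bound is attained).


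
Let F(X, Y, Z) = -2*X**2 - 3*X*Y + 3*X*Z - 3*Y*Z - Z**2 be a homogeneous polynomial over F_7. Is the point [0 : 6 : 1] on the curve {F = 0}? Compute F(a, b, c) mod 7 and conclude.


F(0,6,1) ≡ 2 (mod 7); P is NOT on the curve.

Evaluate F(0, 6, 1) term-by-term (mod 7).
  -2*X**2 ↦ -2·0·1·1 = 0
  -3*X*Y ↦ -3·0·6·1 = 0
  3*X*Z ↦ 3·0·1·1 = 0
  -3*Y*Z ↦ -3·1·6·1 = -18
  -Z**2 ↦ -1·1·1·1 = -1
Sum: F(0, 6, 1) = (0) + (0) + (0) + (-18) + (-1) = -19.
Reducing mod 7: -19 ≡ 2 (mod 7).
Since F(a, b, c) ≡ 2 ≠ 0 (mod 7), P does NOT lie on the curve.


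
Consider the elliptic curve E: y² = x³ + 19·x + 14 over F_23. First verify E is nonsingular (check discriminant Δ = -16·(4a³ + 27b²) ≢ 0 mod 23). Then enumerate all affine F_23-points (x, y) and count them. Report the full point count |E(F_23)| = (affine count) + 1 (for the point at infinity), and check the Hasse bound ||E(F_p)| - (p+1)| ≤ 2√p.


Affine points = {(3, 11), (3, 12), (4, 4), (4, 19), (5, 2), (5, 21), (10, 10), (10, 13), (11, 6), (11, 17), (17, 11), (17, 12), (18, 1), (18, 22), (19, 9), (19, 14)}; affine count = 16; |E(F_23)| = 17.

Discriminant check: Δ ∝ 4a³ + 27b² = 4·19³ + 27·14² = 4·6859 + 27·196 ≡ 22 (mod 23). Nonzero ⇒ E is nonsingular.
For each x ∈ F_23, compute rhs = x³ + 19·x + 14 mod 23, then count y ∈ F_23 with y² ≡ rhs.
  x = 0: rhs = 14, matching y values: none (0 points).
  x = 1: rhs = 11, matching y values: none (0 points).
  x = 2: rhs = 14, matching y values: none (0 points).
  x = 3: rhs = 6, matching y values: 11, 12 (2 points).
  x = 4: rhs = 16, matching y values: 4, 19 (2 points).
  x = 5: rhs = 4, matching y values: 2, 21 (2 points).
  x = 6: rhs = 22, matching y values: none (0 points).
  x = 7: rhs = 7, matching y values: none (0 points).
  x = 8: rhs = 11, matching y values: none (0 points).
  x = 9: rhs = 17, matching y values: none (0 points).
  x = 10: rhs = 8, matching y values: 10, 13 (2 points).
  x = 11: rhs = 13, matching y values: 6, 17 (2 points).
  x = 12: rhs = 15, matching y values: none (0 points).
  x = 13: rhs = 20, matching y values: none (0 points).
  x = 14: rhs = 11, matching y values: none (0 points).
  x = 15: rhs = 17, matching y values: none (0 points).
  x = 16: rhs = 21, matching y values: none (0 points).
  x = 17: rhs = 6, matching y values: 11, 12 (2 points).
  x = 18: rhs = 1, matching y values: 1, 22 (2 points).
  x = 19: rhs = 12, matching y values: 9, 14 (2 points).
  x = 20: rhs = 22, matching y values: none (0 points).
  x = 21: rhs = 14, matching y values: none (0 points).
  x = 22: rhs = 17, matching y values: none (0 points).
Total affine count: 16.
Full point count |E(F_23)| = 16 + 1 = 17.
Hasse bound: |17 − (23+1)| = |-7| = 7 ≤ 2√23 ≈ 9.5917 ✓.


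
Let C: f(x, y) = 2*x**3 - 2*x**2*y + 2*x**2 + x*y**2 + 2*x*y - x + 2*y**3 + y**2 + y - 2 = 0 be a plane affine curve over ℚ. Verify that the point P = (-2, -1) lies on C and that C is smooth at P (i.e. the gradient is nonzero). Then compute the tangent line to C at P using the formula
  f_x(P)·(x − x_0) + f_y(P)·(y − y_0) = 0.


Tangent line at P: 6*x - 3*y + 9 = 0.

Step 1: f(-2, -1) = 0, so P lies on C.
Step 2: partial derivatives
  f_x(x, y) = 6*x**2 - 4*x*y + 4*x + y**2 + 2*y - 1, f_y(x, y) = -2*x**2 + 2*x*y + 2*x + 6*y**2 + 2*y + 1.
  f_x(P) = 6, f_y(P) = -3 (gradient nonzero, so P is smooth).
Step 3: tangent line at P: 6·(x − -2) + -3·(y − -1) = 0.
Expanding: 6*x - 3*y + 9 = 0.


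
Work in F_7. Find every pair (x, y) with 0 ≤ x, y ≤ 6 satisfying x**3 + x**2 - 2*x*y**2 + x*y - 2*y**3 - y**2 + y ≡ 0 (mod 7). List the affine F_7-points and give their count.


Affine F_7-points: {(0, 0), (0, 4), (0, 6), (3, 2), (6, 0), (6, 4)}; count = 6.

For each of the 49 pairs (x, y) ∈ F_7², evaluate f(x, y) mod 7. Record the zeros.
  x = 0: [0↦0, 1↦5, 2↦3, 3↦3, 4↦0, 5↦3, 6↦0]  zeros at y ∈ {0, 4, 6}
  x = 1: [0↦2, 1↦6, 2↦6, 3↦4, 4↦2, 5↦2, 6↦6]  zeros at y ∈ ∅
  x = 2: [0↦5, 1↦1, 2↦3, 3↦6, 4↦5, 5↦2, 6↦6]  zeros at y ∈ ∅
  x = 3: [0↦1, 1↦3, 2↦0, 3↦1, 4↦1, 5↦2, 6↦6]  zeros at y ∈ {2}
  x = 4: [0↦3, 1↦4, 2↦3, 3↦2, 4↦3, 5↦1, 6↦5]  zeros at y ∈ ∅
  x = 5: [0↦3, 1↦3, 2↦4, 3↦1, 4↦3, 5↦5, 6↦2]  zeros at y ∈ ∅
  x = 6: [0↦0, 1↦6, 2↦2, 3↦4, 4↦0, 5↦6, 6↦3]  zeros at y ∈ {0, 4}
Collecting zeros: affine points = {(0, 0), (0, 4), (0, 6), (3, 2), (6, 0), (6, 4)}.
Total count |C(F_7)_aff| = 6.


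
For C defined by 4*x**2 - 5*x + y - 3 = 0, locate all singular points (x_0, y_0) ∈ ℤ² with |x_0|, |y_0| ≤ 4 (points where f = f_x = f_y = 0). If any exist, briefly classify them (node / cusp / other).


No singular points in the scanned grid; C is smooth there.

Compute partial derivatives:
  f_x = 8*x - 5.
  f_y = 1.
f_y = 1 is a nonzero constant, so f_y never vanishes: no point (x, y) can satisfy f = f_x = f_y = 0. In particular no (x, y) ∈ {−4, ..., 4}² is singular; the curve is smooth.


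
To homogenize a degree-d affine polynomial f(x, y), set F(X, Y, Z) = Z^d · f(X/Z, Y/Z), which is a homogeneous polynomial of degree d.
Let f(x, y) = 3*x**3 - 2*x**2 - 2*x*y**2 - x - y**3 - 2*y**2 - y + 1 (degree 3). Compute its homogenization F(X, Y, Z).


F(X, Y, Z) = 3*X**3 - 2*X**2*Z - 2*X*Y**2 - X*Z**2 - Y**3 - 2*Y**2*Z - Y*Z**2 + Z**3

deg(f) = 3.
Substitute x = X/Z, y = Y/Z into f, then multiply by Z^3.
  monomial 3·x^3·y^0 ↦ 3·X^3·Y^0·Z^0.
  monomial -2·x^2·y^0 ↦ -2·X^2·Y^0·Z^1.
  monomial -2·x^1·y^2 ↦ -2·X^1·Y^2·Z^0.
  monomial -1·x^1·y^0 ↦ -1·X^1·Y^0·Z^2.
  monomial -1·x^0·y^3 ↦ -1·X^0·Y^3·Z^0.
  monomial -2·x^0·y^2 ↦ -2·X^0·Y^2·Z^1.
  monomial -1·x^0·y^1 ↦ -1·X^0·Y^1·Z^2.
  monomial 1·x^0·y^0 ↦ 1·X^0·Y^0·Z^3.
Collecting: F(X, Y, Z) = 3*X**3 - 2*X**2*Z - 2*X*Y**2 - X*Z**2 - Y**3 - 2*Y**2*Z - Y*Z**2 + Z**3.


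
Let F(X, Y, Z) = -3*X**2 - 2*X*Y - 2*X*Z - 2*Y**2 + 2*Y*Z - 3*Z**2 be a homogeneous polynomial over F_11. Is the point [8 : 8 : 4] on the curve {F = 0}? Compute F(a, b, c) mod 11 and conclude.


F(8,8,4) ≡ 10 (mod 11); P is NOT on the curve.

Evaluate F(8, 8, 4) term-by-term (mod 11).
  -3*X**2 ↦ -3·64·1·1 = -192
  -2*X*Y ↦ -2·8·8·1 = -128
  -2*X*Z ↦ -2·8·1·4 = -64
  -2*Y**2 ↦ -2·1·64·1 = -128
  2*Y*Z ↦ 2·1·8·4 = 64
  -3*Z**2 ↦ -3·1·1·16 = -48
Sum: F(8, 8, 4) = (-192) + (-128) + (-64) + (-128) + (64) + (-48) = -496.
Reducing mod 11: -496 ≡ 10 (mod 11).
Since F(a, b, c) ≡ 10 ≠ 0 (mod 11), P does NOT lie on the curve.


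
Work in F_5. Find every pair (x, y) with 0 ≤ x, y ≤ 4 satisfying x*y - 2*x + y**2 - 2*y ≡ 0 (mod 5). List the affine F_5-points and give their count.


Affine F_5-points: {(0, 0), (0, 2), (1, 2), (1, 4), (2, 2), (2, 3), (3, 2), (4, 1), (4, 2)}; count = 9.

For each of the 25 pairs (x, y) ∈ F_5², evaluate f(x, y) mod 5. Record the zeros.
  x = 0: [0↦0, 1↦4, 2↦0, 3↦3, 4↦3]  zeros at y ∈ {0, 2}
  x = 1: [0↦3, 1↦3, 2↦0, 3↦4, 4↦0]  zeros at y ∈ {2, 4}
  x = 2: [0↦1, 1↦2, 2↦0, 3↦0, 4↦2]  zeros at y ∈ {2, 3}
  x = 3: [0↦4, 1↦1, 2↦0, 3↦1, 4↦4]  zeros at y ∈ {2}
  x = 4: [0↦2, 1↦0, 2↦0, 3↦2, 4↦1]  zeros at y ∈ {1, 2}
Collecting zeros: affine points = {(0, 0), (0, 2), (1, 2), (1, 4), (2, 2), (2, 3), (3, 2), (4, 1), (4, 2)}.
Total count |C(F_5)_aff| = 9.


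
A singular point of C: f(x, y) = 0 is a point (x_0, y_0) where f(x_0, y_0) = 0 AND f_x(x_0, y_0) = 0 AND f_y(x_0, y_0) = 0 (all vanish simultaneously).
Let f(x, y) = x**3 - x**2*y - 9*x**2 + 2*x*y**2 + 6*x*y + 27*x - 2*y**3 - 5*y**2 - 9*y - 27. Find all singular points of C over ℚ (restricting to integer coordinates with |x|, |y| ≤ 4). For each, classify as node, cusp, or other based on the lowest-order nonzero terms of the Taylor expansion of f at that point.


Singular points: {(3, 0)}; classification: cusp.

Compute partial derivatives:
  f_x = 3*x**2 - 2*x*y - 18*x + 2*y**2 + 6*y + 27.
  f_y = -x**2 + 4*x*y + 6*x - 6*y**2 - 10*y - 9.
Scan x_0 ∈ {−4, ..., 4}. For each x_0, f_y(x_0, y) is a polynomial in y; find its integer roots y ∈ {−4, ..., 4}, then test f_x and f at those candidates.
  x = -4: f_y(-4, y) = -6*y**2 - 26*y - 49; no integer root y with |y| ≤ 4.
  x = -3: f_y(-3, y) = -6*y**2 - 22*y - 36; no integer root y with |y| ≤ 4.
  x = -2: f_y(-2, y) = -6*y**2 - 18*y - 25; no integer root y with |y| ≤ 4.
  x = -1: f_y(-1, y) = -6*y**2 - 14*y - 16; no integer root y with |y| ≤ 4.
  x = 0: f_y(0, y) = -6*y**2 - 10*y - 9; no integer root y with |y| ≤ 4.
  x = 1: f_y(1, y) = -6*y**2 - 6*y - 4; no integer root y with |y| ≤ 4.
  x = 2: f_y(2, y) = -6*y**2 - 2*y - 1; no integer root y with |y| ≤ 4.
  x = 3: f_y(3, y) = -6*y**2 + 2*y; vanishes at y ∈ {0}. (3, 0): f_x = 0, f = 0 — SINGULAR.
  x = 4: f_y(4, y) = -6*y**2 + 6*y - 1; no integer root y with |y| ≤ 4.
Only singular point on the grid: (3, 0).
Classify: substitute x = 3 + u, y = 0 + v and expand: f = u**3 - u**2*v + 2*u*v**2 - 2*v**3 + v**2.
No constant or linear terms (consistent with a singular point). Quadratic part: v**2. Cubic part: u**3 - u**2*v + 2*u*v**2 - 2*v**3.
The quadratic part v**2 is a perfect square, so there is a single (double) tangent line v = 0, i.e. y = 0. Restricting the cubic part to that line (v = 0) leaves u**3 ≠ 0, so f is not divisible by v and the branch is v² ≈ -u**3 to lowest order — this is a cusp.
Classification: cusp.


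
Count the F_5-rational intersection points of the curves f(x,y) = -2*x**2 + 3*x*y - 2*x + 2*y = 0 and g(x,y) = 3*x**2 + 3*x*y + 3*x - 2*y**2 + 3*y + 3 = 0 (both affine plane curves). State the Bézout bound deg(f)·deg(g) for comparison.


Common zeros: {(2, 4), (3, 4)}; count = 2; Bézout bound = 4.

deg(f) = 2, deg(g) = 2, so Bézout bound = 4.
Scan x ∈ F_5. For each x, list the y ∈ F_5 with f(x, y) ≡ 0 and those with g(x, y) ≡ 0 (mod 5); the common zeros in that column are the intersection.
  x = 0: f ≡ 0 at y ∈ {0}; g ≡ 0 at y ∈ ∅; common: ∅.
  x = 1: f ≡ 0 at y ∈ ∅; g ≡ 0 at y ∈ ∅; common: ∅.
  x = 2: f ≡ 0 at y ∈ {4}; g ≡ 0 at y ∈ {3, 4}; common: {4}.
  x = 3: f ≡ 0 at y ∈ {4}; g ≡ 0 at y ∈ {2, 4}; common: {4}.
  x = 4: f ≡ 0 at y ∈ {0}; g ≡ 0 at y ∈ {2, 3}; common: ∅.
Collecting: common zeros = {(2, 4), (3, 4)}, so the count is 2.
Comparison with the Bézout bound: 2 ≤ 4 = deg(f)·deg(g), as expected for curves with no common component (the affine F_5-count falls short of the bound because intersections may lie at infinity, over extension fields, or carry multiplicity).


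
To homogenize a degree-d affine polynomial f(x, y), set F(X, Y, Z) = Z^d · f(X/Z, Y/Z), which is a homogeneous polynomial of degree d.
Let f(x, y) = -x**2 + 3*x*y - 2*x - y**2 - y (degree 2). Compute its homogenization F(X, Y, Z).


F(X, Y, Z) = -X**2 + 3*X*Y - 2*X*Z - Y**2 - Y*Z

deg(f) = 2.
Substitute x = X/Z, y = Y/Z into f, then multiply by Z^2.
  monomial -1·x^2·y^0 ↦ -1·X^2·Y^0·Z^0.
  monomial 3·x^1·y^1 ↦ 3·X^1·Y^1·Z^0.
  monomial -2·x^1·y^0 ↦ -2·X^1·Y^0·Z^1.
  monomial -1·x^0·y^2 ↦ -1·X^0·Y^2·Z^0.
  monomial -1·x^0·y^1 ↦ -1·X^0·Y^1·Z^1.
Collecting: F(X, Y, Z) = -X**2 + 3*X*Y - 2*X*Z - Y**2 - Y*Z.


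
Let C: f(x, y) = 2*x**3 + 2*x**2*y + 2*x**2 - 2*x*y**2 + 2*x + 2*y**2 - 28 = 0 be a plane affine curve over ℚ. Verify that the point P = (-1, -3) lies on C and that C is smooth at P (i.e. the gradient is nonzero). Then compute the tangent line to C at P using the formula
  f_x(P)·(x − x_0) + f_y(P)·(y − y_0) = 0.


Tangent line at P: -2*x - 22*y - 68 = 0.

Step 1: f(-1, -3) = 0, so P lies on C.
Step 2: partial derivatives
  f_x(x, y) = 6*x**2 + 4*x*y + 4*x - 2*y**2 + 2, f_y(x, y) = 2*x**2 - 4*x*y + 4*y.
  f_x(P) = -2, f_y(P) = -22 (gradient nonzero, so P is smooth).
Step 3: tangent line at P: -2·(x − -1) + -22·(y − -3) = 0.
Expanding: -2*x - 22*y - 68 = 0.


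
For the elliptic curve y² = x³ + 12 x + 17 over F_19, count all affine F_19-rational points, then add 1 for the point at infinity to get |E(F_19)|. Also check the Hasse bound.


Affine points = {(0, 6), (0, 13), (1, 7), (1, 12), (2, 7), (2, 12), (3, 2), (3, 17), (6, 1), (6, 18), (7, 8), (7, 11), (8, 6), (8, 13), (10, 4), (10, 15), (11, 6), (11, 13), (15, 0), (16, 7), (16, 12), (17, 2), (17, 17), (18, 2), (18, 17)}; affine count = 25; |E(F_19)| = 26.

Discriminant check: Δ ∝ 4a³ + 27b² = 4·12³ + 27·17² = 4·1728 + 27·289 ≡ 9 (mod 19). Nonzero ⇒ E is nonsingular.
For each x ∈ F_19, compute rhs = x³ + 12·x + 17 mod 19, then count y ∈ F_19 with y² ≡ rhs.
  x = 0: rhs = 17, matching y values: 6, 13 (2 points).
  x = 1: rhs = 11, matching y values: 7, 12 (2 points).
  x = 2: rhs = 11, matching y values: 7, 12 (2 points).
  x = 3: rhs = 4, matching y values: 2, 17 (2 points).
  x = 4: rhs = 15, matching y values: none (0 points).
  x = 5: rhs = 12, matching y values: none (0 points).
  x = 6: rhs = 1, matching y values: 1, 18 (2 points).
  x = 7: rhs = 7, matching y values: 8, 11 (2 points).
  x = 8: rhs = 17, matching y values: 6, 13 (2 points).
  x = 9: rhs = 18, matching y values: none (0 points).
  x = 10: rhs = 16, matching y values: 4, 15 (2 points).
  x = 11: rhs = 17, matching y values: 6, 13 (2 points).
  x = 12: rhs = 8, matching y values: none (0 points).
  x = 13: rhs = 14, matching y values: none (0 points).
  x = 14: rhs = 3, matching y values: none (0 points).
  x = 15: rhs = 0, matching y values: 0 (1 points).
  x = 16: rhs = 11, matching y values: 7, 12 (2 points).
  x = 17: rhs = 4, matching y values: 2, 17 (2 points).
  x = 18: rhs = 4, matching y values: 2, 17 (2 points).
Total affine count: 25.
Full point count |E(F_19)| = 25 + 1 = 26.
Hasse bound: |26 − (19+1)| = |6| = 6 ≤ 2√19 ≈ 8.7178 ✓.


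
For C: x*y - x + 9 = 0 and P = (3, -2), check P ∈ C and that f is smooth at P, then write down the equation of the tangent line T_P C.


Tangent line at P: -3*x + 3*y + 15 = 0.

Step 1: f(3, -2) = 0, so P lies on C.
Step 2: partial derivatives
  f_x(x, y) = y - 1, f_y(x, y) = x.
  f_x(P) = -3, f_y(P) = 3 (gradient nonzero, so P is smooth).
Step 3: tangent line at P: -3·(x − 3) + 3·(y − -2) = 0.
Expanding: -3*x + 3*y + 15 = 0.


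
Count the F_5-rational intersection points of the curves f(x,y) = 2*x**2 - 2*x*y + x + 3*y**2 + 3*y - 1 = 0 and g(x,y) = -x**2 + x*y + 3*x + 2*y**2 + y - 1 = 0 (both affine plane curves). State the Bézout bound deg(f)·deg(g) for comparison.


Common zeros: {(0, 3), (3, 1), (4, 0)}; count = 3; Bézout bound = 4.

deg(f) = 2, deg(g) = 2, so Bézout bound = 4.
Scan x ∈ F_5. For each x, list the y ∈ F_5 with f(x, y) ≡ 0 and those with g(x, y) ≡ 0 (mod 5); the common zeros in that column are the intersection.
  x = 0: f ≡ 0 at y ∈ {1, 3}; g ≡ 0 at y ∈ {3, 4}; common: {3}.
  x = 1: f ≡ 0 at y ∈ ∅; g ≡ 0 at y ∈ {1, 3}; common: ∅.
  x = 2: f ≡ 0 at y ∈ ∅; g ≡ 0 at y ∈ {2, 4}; common: ∅.
  x = 3: f ≡ 0 at y ∈ {0, 1}; g ≡ 0 at y ∈ {1, 2}; common: {1}.
  x = 4: f ≡ 0 at y ∈ {0}; g ≡ 0 at y ∈ {0}; common: {0}.
Collecting: common zeros = {(0, 3), (3, 1), (4, 0)}, so the count is 3.
Comparison with the Bézout bound: 3 ≤ 4 = deg(f)·deg(g), as expected for curves with no common component (the affine F_5-count falls short of the bound because intersections may lie at infinity, over extension fields, or carry multiplicity).


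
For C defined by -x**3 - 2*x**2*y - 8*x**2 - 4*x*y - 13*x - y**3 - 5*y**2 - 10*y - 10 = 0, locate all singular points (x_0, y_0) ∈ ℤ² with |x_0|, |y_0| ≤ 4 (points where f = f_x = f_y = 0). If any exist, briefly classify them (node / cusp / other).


Singular points: {(-1, -2)}; classification: node.

Compute partial derivatives:
  f_x = -3*x**2 - 4*x*y - 16*x - 4*y - 13.
  f_y = -2*x**2 - 4*x - 3*y**2 - 10*y - 10.
Scan x_0 ∈ {−4, ..., 4}. For each x_0, f_y(x_0, y) is a polynomial in y; find its integer roots y ∈ {−4, ..., 4}, then test f_x and f at those candidates.
  x = -4: f_y(-4, y) = -3*y**2 - 10*y - 26; no integer root y with |y| ≤ 4.
  x = -3: f_y(-3, y) = -3*y**2 - 10*y - 16; no integer root y with |y| ≤ 4.
  x = -2: f_y(-2, y) = -3*y**2 - 10*y - 10; no integer root y with |y| ≤ 4.
  x = -1: f_y(-1, y) = -3*y**2 - 10*y - 8; vanishes at y ∈ {-2}. (-1, -2): f_x = 0, f = 0 — SINGULAR.
  x = 0: f_y(0, y) = -3*y**2 - 10*y - 10; no integer root y with |y| ≤ 4.
  x = 1: f_y(1, y) = -3*y**2 - 10*y - 16; no integer root y with |y| ≤ 4.
  x = 2: f_y(2, y) = -3*y**2 - 10*y - 26; no integer root y with |y| ≤ 4.
  x = 3: f_y(3, y) = -3*y**2 - 10*y - 40; no integer root y with |y| ≤ 4.
  x = 4: f_y(4, y) = -3*y**2 - 10*y - 58; no integer root y with |y| ≤ 4.
Only singular point on the grid: (-1, -2).
Classify: substitute x = -1 + u, y = -2 + v and expand: f = -u**3 - 2*u**2*v - u**2 - v**3 + v**2.
No constant or linear terms (consistent with a singular point). Quadratic part: -u**2 + v**2. Cubic part: -u**3 - 2*u**2*v - v**3.
The quadratic part v**2 - u**2 = (v − u)(v + u) splits into two distinct linear factors, so there are two distinct tangent lines y − -2 = ±(x − -1) — this is a node (ordinary double point).
Classification: node.
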